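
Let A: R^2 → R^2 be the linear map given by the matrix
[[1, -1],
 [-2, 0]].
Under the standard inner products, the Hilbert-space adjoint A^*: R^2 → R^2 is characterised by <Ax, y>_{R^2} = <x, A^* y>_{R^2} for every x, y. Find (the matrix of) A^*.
A^* = A^T =
[[1, -2],
 [-1, 0]]

For real matrices with standard dot products, the defining identity <Ax, y> = <x, A^* y> gives (Ax)^T y = x^T (A^*) y, i.e. x^T A^T y = x^T (A^*) y. Since this holds for all x, y, we must have A^* = A^T. Therefore
A^* =
[[1, -2],
 [-1, 0]].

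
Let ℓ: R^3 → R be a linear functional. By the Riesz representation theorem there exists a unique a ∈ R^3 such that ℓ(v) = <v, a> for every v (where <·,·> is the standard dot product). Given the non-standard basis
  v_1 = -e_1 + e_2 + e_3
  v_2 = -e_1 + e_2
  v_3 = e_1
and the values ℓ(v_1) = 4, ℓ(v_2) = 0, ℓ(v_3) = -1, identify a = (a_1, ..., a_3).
a = (-1, -1, 4)

Write a = (a_1, ..., a_3) in the standard basis. For each basis vector v_i, ℓ(v_i) = <v_i, a> is a linear equation in the a_j's. Collect the n equations into a matrix system V a = ℓ, where row i of V is v_i (expressed in the standard basis). Since V is invertible (lower-triangular with 1s on the diagonal, up to permutation), solve by back-substitution:
  V =
[[-1, 1, 1],
 [-1, 1, 0],
 [1, 0, 0]]
  V a = (4, 0, -1)
Solving gives a = (-1, -1, 4).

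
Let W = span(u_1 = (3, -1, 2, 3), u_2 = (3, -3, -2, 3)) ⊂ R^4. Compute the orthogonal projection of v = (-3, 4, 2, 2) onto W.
proj_W(v) = (-117/106, 116/53, 154/53, -117/106)

Set up U = [u_1 | ... | u_2] ∈ R^(4×2). The projector onto W = col(U) is P = U (U^T U)^(-1) U^T.
Compute U^T U =
  [23, 17]
  [17, 31],
and U^T v = (-3, -19).
Solve U^T U · c = U^T v for the coefficients: c = (115/212, -193/212). The projection is proj_W(v) = U c.
Check: (v - proj_W(v)) · u_1 = 0  (should be 0).
Check: (v - proj_W(v)) · u_2 = 0  (should be 0).
Result: proj_W(v) = (-117/106, 116/53, 154/53, -117/106).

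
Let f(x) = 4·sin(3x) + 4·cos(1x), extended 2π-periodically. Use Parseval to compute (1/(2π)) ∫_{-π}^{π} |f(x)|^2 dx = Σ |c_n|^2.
Σ |c_n|^2 = 16

Expand |f|^2 and use orthogonality of {sin(nx), cos(mx)} on [-π, π]:
  ∫_{-π}^{π} sin(nx)^2 dx = π, ∫ cos(mx)^2 dx = π, and cross terms integrate to 0.
So ∫_{-π}^{π} f(x)^2 dx = 4^2 · π + 4^2 · π = (16 + 16)π.
Divide by 2π: (16 + 16)/2 = 16.
By Parseval, this equals Σ |c_n|^2.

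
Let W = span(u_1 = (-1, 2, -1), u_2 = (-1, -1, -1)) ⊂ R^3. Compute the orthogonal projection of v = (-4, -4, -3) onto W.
proj_W(v) = (-7/2, -4, -7/2)

Set up U = [u_1 | ... | u_2] ∈ R^(3×2). The projector onto W = col(U) is P = U (U^T U)^(-1) U^T.
Compute U^T U =
  [6, 0]
  [0, 3],
and U^T v = (-1, 11).
Solve U^T U · c = U^T v for the coefficients: c = (-1/6, 11/3). The projection is proj_W(v) = U c.
Check: (v - proj_W(v)) · u_1 = 0  (should be 0).
Check: (v - proj_W(v)) · u_2 = 0  (should be 0).
Result: proj_W(v) = (-7/2, -4, -7/2).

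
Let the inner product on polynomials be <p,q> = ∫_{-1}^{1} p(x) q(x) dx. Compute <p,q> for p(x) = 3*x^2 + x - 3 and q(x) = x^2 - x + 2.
<p,q> = -142/15

Expand the product: p(x)·q(x) = 3*x^4 - 2*x^3 + 2*x^2 + 5*x - 6.
∫_{-1}^{1} of each monomial x^k gives [2/(k+1) if k even, 0 if k odd]. Integrating term-by-term (or equivalently evaluating the antiderivative F(x) = 3*x^5/5 - x^4/2 + 2*x^3/3 + 5*x^2/2 - 6*x at the endpoints):
  F(1) − F(−1) = -41/15 − (101/15) = -142/15.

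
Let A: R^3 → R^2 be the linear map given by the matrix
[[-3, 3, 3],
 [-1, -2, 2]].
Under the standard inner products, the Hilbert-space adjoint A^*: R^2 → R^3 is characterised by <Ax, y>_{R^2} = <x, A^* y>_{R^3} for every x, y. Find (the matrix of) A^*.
A^* = A^T =
[[-3, -1],
 [3, -2],
 [3, 2]]

For real matrices with standard dot products, the defining identity <Ax, y> = <x, A^* y> gives (Ax)^T y = x^T (A^*) y, i.e. x^T A^T y = x^T (A^*) y. Since this holds for all x, y, we must have A^* = A^T. Therefore
A^* =
[[-3, -1],
 [3, -2],
 [3, 2]].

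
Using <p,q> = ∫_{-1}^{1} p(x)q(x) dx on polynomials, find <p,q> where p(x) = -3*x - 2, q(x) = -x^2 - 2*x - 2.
<p,q> = 40/3

Expand the product: p(x)·q(x) = 3*x^3 + 8*x^2 + 10*x + 4.
∫_{-1}^{1} of each monomial x^k gives [2/(k+1) if k even, 0 if k odd]. Integrating term-by-term (or equivalently evaluating the antiderivative F(x) = 3*x^4/4 + 8*x^3/3 + 5*x^2 + 4*x at the endpoints):
  F(1) − F(−1) = 149/12 − (-11/12) = 40/3.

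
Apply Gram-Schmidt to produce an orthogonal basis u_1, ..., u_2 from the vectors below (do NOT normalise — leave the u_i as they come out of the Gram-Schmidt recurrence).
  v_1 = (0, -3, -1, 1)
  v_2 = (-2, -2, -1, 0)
Orthogonal basis:
  u_1 = (0, -3, -1, 1)
  u_2 = (-2, -1/11, -4/11, -7/11)

Apply the Gram-Schmidt recurrence
  u_1 = v_1
  u_i = v_i − Σ_{j<i} ((v_i · u_j) / (u_j · u_j)) · u_j.

Step by step this gives:
  u_1 = (0, -3, -1, 1)
  u_2 = (-2, -1/11, -4/11, -7/11)

Orthogonality check:
  u_2 · u_1 = 0 (should be 0)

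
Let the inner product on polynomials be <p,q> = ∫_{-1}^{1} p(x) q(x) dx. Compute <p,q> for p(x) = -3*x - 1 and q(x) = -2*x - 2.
<p,q> = 8

Expand the product: p(x)·q(x) = 6*x^2 + 8*x + 2.
∫_{-1}^{1} of each monomial x^k gives [2/(k+1) if k even, 0 if k odd]. Integrating term-by-term (or equivalently evaluating the antiderivative F(x) = 2*x^3 + 4*x^2 + 2*x at the endpoints):
  F(1) − F(−1) = 8 − (0) = 8.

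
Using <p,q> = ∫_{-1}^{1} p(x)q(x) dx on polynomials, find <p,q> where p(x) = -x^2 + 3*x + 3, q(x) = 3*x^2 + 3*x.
<p,q> = 54/5

Expand the product: p(x)·q(x) = -3*x^4 + 6*x^3 + 18*x^2 + 9*x.
∫_{-1}^{1} of each monomial x^k gives [2/(k+1) if k even, 0 if k odd]. Integrating term-by-term (or equivalently evaluating the antiderivative F(x) = -3*x^5/5 + 3*x^4/2 + 6*x^3 + 9*x^2/2 at the endpoints):
  F(1) − F(−1) = 57/5 − (3/5) = 54/5.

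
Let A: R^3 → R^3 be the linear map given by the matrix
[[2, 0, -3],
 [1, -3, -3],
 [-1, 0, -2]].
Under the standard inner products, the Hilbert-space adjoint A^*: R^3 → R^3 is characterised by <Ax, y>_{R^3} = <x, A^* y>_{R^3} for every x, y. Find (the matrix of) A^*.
A^* = A^T =
[[2, 1, -1],
 [0, -3, 0],
 [-3, -3, -2]]

For real matrices with standard dot products, the defining identity <Ax, y> = <x, A^* y> gives (Ax)^T y = x^T (A^*) y, i.e. x^T A^T y = x^T (A^*) y. Since this holds for all x, y, we must have A^* = A^T. Therefore
A^* =
[[2, 1, -1],
 [0, -3, 0],
 [-3, -3, -2]].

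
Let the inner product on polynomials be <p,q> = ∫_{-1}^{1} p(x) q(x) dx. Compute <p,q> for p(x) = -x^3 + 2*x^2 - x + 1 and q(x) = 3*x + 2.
<p,q> = 52/15

Expand the product: p(x)·q(x) = -3*x^4 + 4*x^3 + x^2 + x + 2.
∫_{-1}^{1} of each monomial x^k gives [2/(k+1) if k even, 0 if k odd]. Integrating term-by-term (or equivalently evaluating the antiderivative F(x) = -3*x^5/5 + x^4 + x^3/3 + x^2/2 + 2*x at the endpoints):
  F(1) − F(−1) = 97/30 − (-7/30) = 52/15.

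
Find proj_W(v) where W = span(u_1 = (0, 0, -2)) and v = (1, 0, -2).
proj_W(v) = (0, 0, -2)

Set up U = [u_1 | ... | u_1] ∈ R^(3×1). The projector onto W = col(U) is P = U (U^T U)^(-1) U^T.
Compute U^T U =
  [4],
and U^T v = (4).
Solve U^T U · c = U^T v for the coefficients: c = (1). The projection is proj_W(v) = U c.
Check: (v - proj_W(v)) · u_1 = 0  (should be 0).
Result: proj_W(v) = (0, 0, -2).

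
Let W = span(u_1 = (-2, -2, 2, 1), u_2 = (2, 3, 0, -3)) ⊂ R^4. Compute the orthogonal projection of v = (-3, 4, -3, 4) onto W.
proj_W(v) = (8/13, -58/117, -332/117, 224/117)

Set up U = [u_1 | ... | u_2] ∈ R^(4×2). The projector onto W = col(U) is P = U (U^T U)^(-1) U^T.
Compute U^T U =
  [13, -13]
  [-13, 22],
and U^T v = (-4, -6).
Solve U^T U · c = U^T v for the coefficients: c = (-166/117, -10/9). The projection is proj_W(v) = U c.
Check: (v - proj_W(v)) · u_1 = 0  (should be 0).
Check: (v - proj_W(v)) · u_2 = 0  (should be 0).
Result: proj_W(v) = (8/13, -58/117, -332/117, 224/117).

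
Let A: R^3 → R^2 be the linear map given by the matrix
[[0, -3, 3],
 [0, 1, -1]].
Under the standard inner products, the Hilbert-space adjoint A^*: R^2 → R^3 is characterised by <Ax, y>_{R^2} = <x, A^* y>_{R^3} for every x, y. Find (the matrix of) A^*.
A^* = A^T =
[[0, 0],
 [-3, 1],
 [3, -1]]

For real matrices with standard dot products, the defining identity <Ax, y> = <x, A^* y> gives (Ax)^T y = x^T (A^*) y, i.e. x^T A^T y = x^T (A^*) y. Since this holds for all x, y, we must have A^* = A^T. Therefore
A^* =
[[0, 0],
 [-3, 1],
 [3, -1]].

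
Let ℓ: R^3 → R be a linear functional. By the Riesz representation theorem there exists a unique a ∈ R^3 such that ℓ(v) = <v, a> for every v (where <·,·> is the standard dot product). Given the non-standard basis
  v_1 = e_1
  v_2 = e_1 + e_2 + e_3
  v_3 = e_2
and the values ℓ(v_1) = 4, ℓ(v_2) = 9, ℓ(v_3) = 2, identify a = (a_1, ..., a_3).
a = (4, 2, 3)

Write a = (a_1, ..., a_3) in the standard basis. For each basis vector v_i, ℓ(v_i) = <v_i, a> is a linear equation in the a_j's. Collect the n equations into a matrix system V a = ℓ, where row i of V is v_i (expressed in the standard basis). Since V is invertible (lower-triangular with 1s on the diagonal, up to permutation), solve by back-substitution:
  V =
[[1, 0, 0],
 [1, 1, 1],
 [0, 1, 0]]
  V a = (4, 9, 2)
Solving gives a = (4, 2, 3).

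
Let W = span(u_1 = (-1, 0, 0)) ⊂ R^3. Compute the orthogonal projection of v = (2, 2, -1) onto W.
proj_W(v) = (2, 0, 0)

Set up U = [u_1 | ... | u_1] ∈ R^(3×1). The projector onto W = col(U) is P = U (U^T U)^(-1) U^T.
Compute U^T U =
  [1],
and U^T v = (-2).
Solve U^T U · c = U^T v for the coefficients: c = (-2). The projection is proj_W(v) = U c.
Check: (v - proj_W(v)) · u_1 = 0  (should be 0).
Result: proj_W(v) = (2, 0, 0).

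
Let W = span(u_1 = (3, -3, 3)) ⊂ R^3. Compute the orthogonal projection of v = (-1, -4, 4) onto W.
proj_W(v) = (7/3, -7/3, 7/3)

Set up U = [u_1 | ... | u_1] ∈ R^(3×1). The projector onto W = col(U) is P = U (U^T U)^(-1) U^T.
Compute U^T U =
  [27],
and U^T v = (21).
Solve U^T U · c = U^T v for the coefficients: c = (7/9). The projection is proj_W(v) = U c.
Check: (v - proj_W(v)) · u_1 = 0  (should be 0).
Result: proj_W(v) = (7/3, -7/3, 7/3).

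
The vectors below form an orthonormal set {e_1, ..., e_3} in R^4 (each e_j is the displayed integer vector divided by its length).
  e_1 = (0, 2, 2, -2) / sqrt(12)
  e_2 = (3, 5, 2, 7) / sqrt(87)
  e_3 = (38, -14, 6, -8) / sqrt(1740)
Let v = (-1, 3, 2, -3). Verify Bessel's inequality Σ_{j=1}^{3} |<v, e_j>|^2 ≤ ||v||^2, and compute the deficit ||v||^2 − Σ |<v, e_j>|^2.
Σ |<v, e_j>|^2 = 341/15; ||v||^2 = 23; deficit = 4/15

Write each e_j = u_j / sqrt(<u_j, u_j>) where u_j is the displayed integer vector. Then <v, e_j> = <v, u_j> / sqrt(<u_j, u_j>), so |<v, e_j>|^2 = <v, u_j>^2 / <u_j, u_j>.
Coefficients: <v, e_1> = 16/sqrt(12), <v, e_2> = -5/sqrt(87), <v, e_3> = -44/sqrt(1740).
Square and sum: Σ |<v, e_j>|^2 = 341/15.
Compute ||v||^2 = v·v = 23.
Deficit = 23 − 341/15 = 4/15 ≥ 0, confirming Bessel's inequality. (The deficit equals ||v − Σ <v,e_j> e_j||^2, the squared distance from v to span{e_j}.)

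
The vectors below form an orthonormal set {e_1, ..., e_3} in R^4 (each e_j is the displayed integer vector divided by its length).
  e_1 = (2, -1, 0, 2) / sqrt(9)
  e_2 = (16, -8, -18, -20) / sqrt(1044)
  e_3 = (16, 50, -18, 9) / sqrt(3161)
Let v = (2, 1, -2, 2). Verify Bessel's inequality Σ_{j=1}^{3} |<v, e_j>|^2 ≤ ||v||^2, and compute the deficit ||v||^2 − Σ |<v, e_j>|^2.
Σ |<v, e_j>|^2 = 1273/109; ||v||^2 = 13; deficit = 144/109

Write each e_j = u_j / sqrt(<u_j, u_j>) where u_j is the displayed integer vector. Then <v, e_j> = <v, u_j> / sqrt(<u_j, u_j>), so |<v, e_j>|^2 = <v, u_j>^2 / <u_j, u_j>.
Coefficients: <v, e_1> = 7/sqrt(9), <v, e_2> = 20/sqrt(1044), <v, e_3> = 136/sqrt(3161).
Square and sum: Σ |<v, e_j>|^2 = 1273/109.
Compute ||v||^2 = v·v = 13.
Deficit = 13 − 1273/109 = 144/109 ≥ 0, confirming Bessel's inequality. (The deficit equals ||v − Σ <v,e_j> e_j||^2, the squared distance from v to span{e_j}.)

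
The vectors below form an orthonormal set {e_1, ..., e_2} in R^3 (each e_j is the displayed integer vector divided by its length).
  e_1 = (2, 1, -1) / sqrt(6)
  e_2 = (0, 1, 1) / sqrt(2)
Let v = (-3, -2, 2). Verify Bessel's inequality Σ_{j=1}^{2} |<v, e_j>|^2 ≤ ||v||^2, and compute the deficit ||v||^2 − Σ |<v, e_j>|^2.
Σ |<v, e_j>|^2 = 50/3; ||v||^2 = 17; deficit = 1/3

Write each e_j = u_j / sqrt(<u_j, u_j>) where u_j is the displayed integer vector. Then <v, e_j> = <v, u_j> / sqrt(<u_j, u_j>), so |<v, e_j>|^2 = <v, u_j>^2 / <u_j, u_j>.
Coefficients: <v, e_1> = -10/sqrt(6), <v, e_2> = 0/sqrt(2).
Square and sum: Σ |<v, e_j>|^2 = 50/3.
Compute ||v||^2 = v·v = 17.
Deficit = 17 − 50/3 = 1/3 ≥ 0, confirming Bessel's inequality. (The deficit equals ||v − Σ <v,e_j> e_j||^2, the squared distance from v to span{e_j}.)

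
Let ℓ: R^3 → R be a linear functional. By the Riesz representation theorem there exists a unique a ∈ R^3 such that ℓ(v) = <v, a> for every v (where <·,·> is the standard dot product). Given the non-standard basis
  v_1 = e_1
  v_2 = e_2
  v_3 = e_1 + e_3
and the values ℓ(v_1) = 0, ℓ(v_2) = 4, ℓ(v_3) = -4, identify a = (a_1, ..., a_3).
a = (0, 4, -4)

Write a = (a_1, ..., a_3) in the standard basis. For each basis vector v_i, ℓ(v_i) = <v_i, a> is a linear equation in the a_j's. Collect the n equations into a matrix system V a = ℓ, where row i of V is v_i (expressed in the standard basis). Since V is invertible (lower-triangular with 1s on the diagonal, up to permutation), solve by back-substitution:
  V =
[[1, 0, 0],
 [0, 1, 0],
 [1, 0, 1]]
  V a = (0, 4, -4)
Solving gives a = (0, 4, -4).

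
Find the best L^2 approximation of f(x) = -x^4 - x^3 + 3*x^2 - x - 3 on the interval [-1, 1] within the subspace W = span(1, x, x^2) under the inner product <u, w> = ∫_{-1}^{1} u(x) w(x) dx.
g(x) = 15*x^2/7 - 8*x/5 - 102/35

The best approximation g ∈ W is the orthogonal projection of f onto W. Writing g = a_0 + a_1 x + a_2 x^2, the coefficients solve the normal equations G · a = b where
  G_{ij} = <φ_i, φ_j> and b_i = <f, φ_i>, with φ_0 = 1, φ_1 = x, φ_2 = x^2.
G =
  [2, 0, 2/3]
  [0, 2/3, 0]
  [2/3, 0, 2/5],
b = (-22/5, -16/15, -38/35).
Solving gives a_0 = -102/35, a_1 = -8/5, a_2 = 15/7, so
  g(x) = 15*x^2/7 - 8*x/5 - 102/35.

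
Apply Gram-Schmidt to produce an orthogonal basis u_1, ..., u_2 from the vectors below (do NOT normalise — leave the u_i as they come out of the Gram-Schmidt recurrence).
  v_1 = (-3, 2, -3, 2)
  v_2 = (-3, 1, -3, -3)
Orthogonal basis:
  u_1 = (-3, 2, -3, 2)
  u_2 = (-18/13, -1/13, -18/13, -53/13)

Apply the Gram-Schmidt recurrence
  u_1 = v_1
  u_i = v_i − Σ_{j<i} ((v_i · u_j) / (u_j · u_j)) · u_j.

Step by step this gives:
  u_1 = (-3, 2, -3, 2)
  u_2 = (-18/13, -1/13, -18/13, -53/13)

Orthogonality check:
  u_2 · u_1 = 0 (should be 0)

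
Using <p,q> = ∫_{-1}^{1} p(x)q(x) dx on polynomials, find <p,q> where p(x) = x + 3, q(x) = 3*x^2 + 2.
<p,q> = 18

Expand the product: p(x)·q(x) = 3*x^3 + 9*x^2 + 2*x + 6.
∫_{-1}^{1} of each monomial x^k gives [2/(k+1) if k even, 0 if k odd]. Integrating term-by-term (or equivalently evaluating the antiderivative F(x) = 3*x^4/4 + 3*x^3 + x^2 + 6*x at the endpoints):
  F(1) − F(−1) = 43/4 − (-29/4) = 18.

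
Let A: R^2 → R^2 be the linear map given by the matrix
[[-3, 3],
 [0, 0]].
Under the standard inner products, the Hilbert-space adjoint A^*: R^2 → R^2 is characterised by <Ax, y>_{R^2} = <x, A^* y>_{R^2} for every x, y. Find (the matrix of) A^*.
A^* = A^T =
[[-3, 0],
 [3, 0]]

For real matrices with standard dot products, the defining identity <Ax, y> = <x, A^* y> gives (Ax)^T y = x^T (A^*) y, i.e. x^T A^T y = x^T (A^*) y. Since this holds for all x, y, we must have A^* = A^T. Therefore
A^* =
[[-3, 0],
 [3, 0]].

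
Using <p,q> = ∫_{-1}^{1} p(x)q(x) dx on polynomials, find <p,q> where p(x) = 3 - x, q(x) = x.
<p,q> = -2/3

Expand the product: p(x)·q(x) = -x^2 + 3*x.
∫_{-1}^{1} of each monomial x^k gives [2/(k+1) if k even, 0 if k odd]. Integrating term-by-term (or equivalently evaluating the antiderivative F(x) = -x^3/3 + 3*x^2/2 at the endpoints):
  F(1) − F(−1) = 7/6 − (11/6) = -2/3.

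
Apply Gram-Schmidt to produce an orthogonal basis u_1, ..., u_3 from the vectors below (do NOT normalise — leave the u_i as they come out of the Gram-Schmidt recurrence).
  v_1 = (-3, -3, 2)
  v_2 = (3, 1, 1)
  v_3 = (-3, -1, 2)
Orthogonal basis:
  u_1 = (-3, -3, 2)
  u_2 = (18/11, -4/11, 21/11)
  u_3 = (-45/71, 81/71, 54/71)

Apply the Gram-Schmidt recurrence
  u_1 = v_1
  u_i = v_i − Σ_{j<i} ((v_i · u_j) / (u_j · u_j)) · u_j.

Step by step this gives:
  u_1 = (-3, -3, 2)
  u_2 = (18/11, -4/11, 21/11)
  u_3 = (-45/71, 81/71, 54/71)

Orthogonality check:
  u_2 · u_1 = 0 (should be 0)
  u_3 · u_1 = 0 (should be 0)
  u_3 · u_2 = 0 (should be 0)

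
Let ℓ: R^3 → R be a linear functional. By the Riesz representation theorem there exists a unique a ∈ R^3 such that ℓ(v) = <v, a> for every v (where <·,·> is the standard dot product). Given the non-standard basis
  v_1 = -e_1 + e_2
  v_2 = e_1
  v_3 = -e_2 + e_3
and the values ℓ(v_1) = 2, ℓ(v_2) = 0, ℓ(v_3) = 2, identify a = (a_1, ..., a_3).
a = (0, 2, 4)

Write a = (a_1, ..., a_3) in the standard basis. For each basis vector v_i, ℓ(v_i) = <v_i, a> is a linear equation in the a_j's. Collect the n equations into a matrix system V a = ℓ, where row i of V is v_i (expressed in the standard basis). Since V is invertible (lower-triangular with 1s on the diagonal, up to permutation), solve by back-substitution:
  V =
[[-1, 1, 0],
 [1, 0, 0],
 [0, -1, 1]]
  V a = (2, 0, 2)
Solving gives a = (0, 2, 4).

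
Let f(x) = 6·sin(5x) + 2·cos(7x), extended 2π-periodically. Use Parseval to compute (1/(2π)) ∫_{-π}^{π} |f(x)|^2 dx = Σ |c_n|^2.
Σ |c_n|^2 = 20

Expand |f|^2 and use orthogonality of {sin(nx), cos(mx)} on [-π, π]:
  ∫_{-π}^{π} sin(nx)^2 dx = π, ∫ cos(mx)^2 dx = π, and cross terms integrate to 0.
So ∫_{-π}^{π} f(x)^2 dx = 6^2 · π + 2^2 · π = (36 + 4)π.
Divide by 2π: (36 + 4)/2 = 20.
By Parseval, this equals Σ |c_n|^2.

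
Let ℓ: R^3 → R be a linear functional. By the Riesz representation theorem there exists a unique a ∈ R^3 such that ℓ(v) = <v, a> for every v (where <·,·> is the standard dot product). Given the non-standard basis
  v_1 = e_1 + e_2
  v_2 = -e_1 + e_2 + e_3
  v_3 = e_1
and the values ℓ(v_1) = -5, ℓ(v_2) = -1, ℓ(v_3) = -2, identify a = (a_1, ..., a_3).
a = (-2, -3, 0)

Write a = (a_1, ..., a_3) in the standard basis. For each basis vector v_i, ℓ(v_i) = <v_i, a> is a linear equation in the a_j's. Collect the n equations into a matrix system V a = ℓ, where row i of V is v_i (expressed in the standard basis). Since V is invertible (lower-triangular with 1s on the diagonal, up to permutation), solve by back-substitution:
  V =
[[1, 1, 0],
 [-1, 1, 1],
 [1, 0, 0]]
  V a = (-5, -1, -2)
Solving gives a = (-2, -3, 0).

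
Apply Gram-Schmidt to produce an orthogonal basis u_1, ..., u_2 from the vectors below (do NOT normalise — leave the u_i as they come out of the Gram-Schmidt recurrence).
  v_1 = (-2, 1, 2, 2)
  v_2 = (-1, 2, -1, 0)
Orthogonal basis:
  u_1 = (-2, 1, 2, 2)
  u_2 = (-9/13, 24/13, -17/13, -4/13)

Apply the Gram-Schmidt recurrence
  u_1 = v_1
  u_i = v_i − Σ_{j<i} ((v_i · u_j) / (u_j · u_j)) · u_j.

Step by step this gives:
  u_1 = (-2, 1, 2, 2)
  u_2 = (-9/13, 24/13, -17/13, -4/13)

Orthogonality check:
  u_2 · u_1 = 0 (should be 0)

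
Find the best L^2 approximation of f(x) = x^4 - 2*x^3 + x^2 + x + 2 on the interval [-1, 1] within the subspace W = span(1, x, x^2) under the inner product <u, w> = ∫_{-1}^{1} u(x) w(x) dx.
g(x) = 13*x^2/7 - x/5 + 67/35

The best approximation g ∈ W is the orthogonal projection of f onto W. Writing g = a_0 + a_1 x + a_2 x^2, the coefficients solve the normal equations G · a = b where
  G_{ij} = <φ_i, φ_j> and b_i = <f, φ_i>, with φ_0 = 1, φ_1 = x, φ_2 = x^2.
G =
  [2, 0, 2/3]
  [0, 2/3, 0]
  [2/3, 0, 2/5],
b = (76/15, -2/15, 212/105).
Solving gives a_0 = 67/35, a_1 = -1/5, a_2 = 13/7, so
  g(x) = 13*x^2/7 - x/5 + 67/35.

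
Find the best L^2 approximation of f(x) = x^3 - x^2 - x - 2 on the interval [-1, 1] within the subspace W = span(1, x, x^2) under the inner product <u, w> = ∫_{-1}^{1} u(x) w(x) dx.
g(x) = -x^2 - 2*x/5 - 2

The best approximation g ∈ W is the orthogonal projection of f onto W. Writing g = a_0 + a_1 x + a_2 x^2, the coefficients solve the normal equations G · a = b where
  G_{ij} = <φ_i, φ_j> and b_i = <f, φ_i>, with φ_0 = 1, φ_1 = x, φ_2 = x^2.
G =
  [2, 0, 2/3]
  [0, 2/3, 0]
  [2/3, 0, 2/5],
b = (-14/3, -4/15, -26/15).
Solving gives a_0 = -2, a_1 = -2/5, a_2 = -1, so
  g(x) = -x^2 - 2*x/5 - 2.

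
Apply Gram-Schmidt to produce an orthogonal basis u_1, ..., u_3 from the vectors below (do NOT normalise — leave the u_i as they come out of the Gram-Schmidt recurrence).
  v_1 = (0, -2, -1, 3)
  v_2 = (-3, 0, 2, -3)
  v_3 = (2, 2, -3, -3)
Orthogonal basis:
  u_1 = (0, -2, -1, 3)
  u_2 = (-3, -11/7, 17/14, -9/14)
  u_3 = (-82/187, -12/17, -30/11, -258/187)

Apply the Gram-Schmidt recurrence
  u_1 = v_1
  u_i = v_i − Σ_{j<i} ((v_i · u_j) / (u_j · u_j)) · u_j.

Step by step this gives:
  u_1 = (0, -2, -1, 3)
  u_2 = (-3, -11/7, 17/14, -9/14)
  u_3 = (-82/187, -12/17, -30/11, -258/187)

Orthogonality check:
  u_2 · u_1 = 0 (should be 0)
  u_3 · u_1 = 0 (should be 0)
  u_3 · u_2 = 0 (should be 0)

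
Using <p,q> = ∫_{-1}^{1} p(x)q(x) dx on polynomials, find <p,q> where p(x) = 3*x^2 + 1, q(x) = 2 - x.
<p,q> = 8

Expand the product: p(x)·q(x) = -3*x^3 + 6*x^2 - x + 2.
∫_{-1}^{1} of each monomial x^k gives [2/(k+1) if k even, 0 if k odd]. Integrating term-by-term (or equivalently evaluating the antiderivative F(x) = -3*x^4/4 + 2*x^3 - x^2/2 + 2*x at the endpoints):
  F(1) − F(−1) = 11/4 − (-21/4) = 8.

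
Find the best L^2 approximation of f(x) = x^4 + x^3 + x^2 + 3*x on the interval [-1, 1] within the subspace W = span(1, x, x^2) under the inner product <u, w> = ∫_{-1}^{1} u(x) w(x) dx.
g(x) = 13*x^2/7 + 18*x/5 - 3/35

The best approximation g ∈ W is the orthogonal projection of f onto W. Writing g = a_0 + a_1 x + a_2 x^2, the coefficients solve the normal equations G · a = b where
  G_{ij} = <φ_i, φ_j> and b_i = <f, φ_i>, with φ_0 = 1, φ_1 = x, φ_2 = x^2.
G =
  [2, 0, 2/3]
  [0, 2/3, 0]
  [2/3, 0, 2/5],
b = (16/15, 12/5, 24/35).
Solving gives a_0 = -3/35, a_1 = 18/5, a_2 = 13/7, so
  g(x) = 13*x^2/7 + 18*x/5 - 3/35.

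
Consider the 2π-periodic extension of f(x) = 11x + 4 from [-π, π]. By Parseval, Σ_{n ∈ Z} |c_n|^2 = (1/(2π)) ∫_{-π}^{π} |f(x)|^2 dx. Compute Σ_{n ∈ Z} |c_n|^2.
Σ |c_n|^2 = 121π^2/3 + 16

Expand and integrate term by term over [-π, π]:
  ∫ (11x)^2 dx = 121·(2π^3/3); ∫ 2·11·(4)·x dx = 0 (odd integrand); ∫ 4^2 dx = 16·2π.
So (1/(2π)) ∫_{-π}^{π} (11x + 4)^2 dx = 121π^2/3 + 16 = 121π^2/3 + 16.
Parseval ⇒ Σ |c_n|^2 = 121π^2/3 + 16.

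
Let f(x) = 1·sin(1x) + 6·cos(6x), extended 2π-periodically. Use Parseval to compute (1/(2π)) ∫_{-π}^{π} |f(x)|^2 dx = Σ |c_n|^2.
Σ |c_n|^2 = 37/2

Expand |f|^2 and use orthogonality of {sin(nx), cos(mx)} on [-π, π]:
  ∫_{-π}^{π} sin(nx)^2 dx = π, ∫ cos(mx)^2 dx = π, and cross terms integrate to 0.
So ∫_{-π}^{π} f(x)^2 dx = 1^2 · π + 6^2 · π = (1 + 36)π.
Divide by 2π: (1 + 36)/2 = 37/2.
By Parseval, this equals Σ |c_n|^2.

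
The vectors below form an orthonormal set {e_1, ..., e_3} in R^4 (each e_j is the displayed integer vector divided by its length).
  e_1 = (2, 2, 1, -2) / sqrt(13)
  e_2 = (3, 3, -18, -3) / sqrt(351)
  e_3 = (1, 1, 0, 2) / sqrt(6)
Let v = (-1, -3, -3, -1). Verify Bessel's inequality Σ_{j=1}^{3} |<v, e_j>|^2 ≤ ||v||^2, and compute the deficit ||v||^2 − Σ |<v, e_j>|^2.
Σ |<v, e_j>|^2 = 18; ||v||^2 = 20; deficit = 2

Write each e_j = u_j / sqrt(<u_j, u_j>) where u_j is the displayed integer vector. Then <v, e_j> = <v, u_j> / sqrt(<u_j, u_j>), so |<v, e_j>|^2 = <v, u_j>^2 / <u_j, u_j>.
Coefficients: <v, e_1> = -9/sqrt(13), <v, e_2> = 45/sqrt(351), <v, e_3> = -6/sqrt(6).
Square and sum: Σ |<v, e_j>|^2 = 18.
Compute ||v||^2 = v·v = 20.
Deficit = 20 − 18 = 2 ≥ 0, confirming Bessel's inequality. (The deficit equals ||v − Σ <v,e_j> e_j||^2, the squared distance from v to span{e_j}.)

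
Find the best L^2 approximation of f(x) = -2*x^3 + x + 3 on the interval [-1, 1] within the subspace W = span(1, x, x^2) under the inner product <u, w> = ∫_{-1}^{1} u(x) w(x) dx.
g(x) = 3 - x/5

The best approximation g ∈ W is the orthogonal projection of f onto W. Writing g = a_0 + a_1 x + a_2 x^2, the coefficients solve the normal equations G · a = b where
  G_{ij} = <φ_i, φ_j> and b_i = <f, φ_i>, with φ_0 = 1, φ_1 = x, φ_2 = x^2.
G =
  [2, 0, 2/3]
  [0, 2/3, 0]
  [2/3, 0, 2/5],
b = (6, -2/15, 2).
Solving gives a_0 = 3, a_1 = -1/5, a_2 = 0, so
  g(x) = 3 - x/5.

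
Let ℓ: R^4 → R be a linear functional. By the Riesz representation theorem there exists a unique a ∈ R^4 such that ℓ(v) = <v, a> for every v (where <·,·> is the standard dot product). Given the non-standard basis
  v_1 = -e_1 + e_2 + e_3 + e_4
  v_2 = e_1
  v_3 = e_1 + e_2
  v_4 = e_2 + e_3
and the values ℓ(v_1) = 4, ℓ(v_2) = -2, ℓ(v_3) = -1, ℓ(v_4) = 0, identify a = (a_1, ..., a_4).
a = (-2, 1, -1, 2)

Write a = (a_1, ..., a_4) in the standard basis. For each basis vector v_i, ℓ(v_i) = <v_i, a> is a linear equation in the a_j's. Collect the n equations into a matrix system V a = ℓ, where row i of V is v_i (expressed in the standard basis). Since V is invertible (lower-triangular with 1s on the diagonal, up to permutation), solve by back-substitution:
  V =
[[-1, 1, 1, 1],
 [1, 0, 0, 0],
 [1, 1, 0, 0],
 [0, 1, 1, 0]]
  V a = (4, -2, -1, 0)
Solving gives a = (-2, 1, -1, 2).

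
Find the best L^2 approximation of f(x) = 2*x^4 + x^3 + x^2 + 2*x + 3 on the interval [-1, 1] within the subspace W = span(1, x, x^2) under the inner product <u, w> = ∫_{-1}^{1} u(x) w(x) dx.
g(x) = 19*x^2/7 + 13*x/5 + 99/35

The best approximation g ∈ W is the orthogonal projection of f onto W. Writing g = a_0 + a_1 x + a_2 x^2, the coefficients solve the normal equations G · a = b where
  G_{ij} = <φ_i, φ_j> and b_i = <f, φ_i>, with φ_0 = 1, φ_1 = x, φ_2 = x^2.
G =
  [2, 0, 2/3]
  [0, 2/3, 0]
  [2/3, 0, 2/5],
b = (112/15, 26/15, 104/35).
Solving gives a_0 = 99/35, a_1 = 13/5, a_2 = 19/7, so
  g(x) = 19*x^2/7 + 13*x/5 + 99/35.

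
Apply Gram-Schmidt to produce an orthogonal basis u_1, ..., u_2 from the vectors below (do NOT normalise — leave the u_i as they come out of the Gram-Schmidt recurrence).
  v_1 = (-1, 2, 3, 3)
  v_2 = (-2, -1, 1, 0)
Orthogonal basis:
  u_1 = (-1, 2, 3, 3)
  u_2 = (-43/23, -29/23, 14/23, -9/23)

Apply the Gram-Schmidt recurrence
  u_1 = v_1
  u_i = v_i − Σ_{j<i} ((v_i · u_j) / (u_j · u_j)) · u_j.

Step by step this gives:
  u_1 = (-1, 2, 3, 3)
  u_2 = (-43/23, -29/23, 14/23, -9/23)

Orthogonality check:
  u_2 · u_1 = 0 (should be 0)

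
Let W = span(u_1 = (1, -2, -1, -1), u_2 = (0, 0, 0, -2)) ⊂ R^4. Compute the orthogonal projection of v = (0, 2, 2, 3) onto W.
proj_W(v) = (-1, 2, 1, 3)

Set up U = [u_1 | ... | u_2] ∈ R^(4×2). The projector onto W = col(U) is P = U (U^T U)^(-1) U^T.
Compute U^T U =
  [7, 2]
  [2, 4],
and U^T v = (-9, -6).
Solve U^T U · c = U^T v for the coefficients: c = (-1, -1). The projection is proj_W(v) = U c.
Check: (v - proj_W(v)) · u_1 = 0  (should be 0).
Check: (v - proj_W(v)) · u_2 = 0  (should be 0).
Result: proj_W(v) = (-1, 2, 1, 3).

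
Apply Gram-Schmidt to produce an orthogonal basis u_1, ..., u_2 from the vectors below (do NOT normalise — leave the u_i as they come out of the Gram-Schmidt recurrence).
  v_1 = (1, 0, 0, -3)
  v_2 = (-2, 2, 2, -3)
Orthogonal basis:
  u_1 = (1, 0, 0, -3)
  u_2 = (-27/10, 2, 2, -9/10)

Apply the Gram-Schmidt recurrence
  u_1 = v_1
  u_i = v_i − Σ_{j<i} ((v_i · u_j) / (u_j · u_j)) · u_j.

Step by step this gives:
  u_1 = (1, 0, 0, -3)
  u_2 = (-27/10, 2, 2, -9/10)

Orthogonality check:
  u_2 · u_1 = 0 (should be 0)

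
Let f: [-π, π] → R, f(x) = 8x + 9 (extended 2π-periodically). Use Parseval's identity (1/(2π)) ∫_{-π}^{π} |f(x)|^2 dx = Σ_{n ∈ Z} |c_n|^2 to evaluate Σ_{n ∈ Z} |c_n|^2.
Σ |c_n|^2 = 64π^2/3 + 81

Expand and integrate term by term over [-π, π]:
  ∫ (8x)^2 dx = 64·(2π^3/3); ∫ 2·8·(9)·x dx = 0 (odd integrand); ∫ 9^2 dx = 81·2π.
So (1/(2π)) ∫_{-π}^{π} (8x + 9)^2 dx = 64π^2/3 + 81 = 64π^2/3 + 81.
Parseval ⇒ Σ |c_n|^2 = 64π^2/3 + 81.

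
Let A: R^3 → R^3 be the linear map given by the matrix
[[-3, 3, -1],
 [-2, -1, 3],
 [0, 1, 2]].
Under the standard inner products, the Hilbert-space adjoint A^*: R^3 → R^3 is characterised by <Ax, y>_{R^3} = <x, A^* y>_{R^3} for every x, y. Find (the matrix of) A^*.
A^* = A^T =
[[-3, -2, 0],
 [3, -1, 1],
 [-1, 3, 2]]

For real matrices with standard dot products, the defining identity <Ax, y> = <x, A^* y> gives (Ax)^T y = x^T (A^*) y, i.e. x^T A^T y = x^T (A^*) y. Since this holds for all x, y, we must have A^* = A^T. Therefore
A^* =
[[-3, -2, 0],
 [3, -1, 1],
 [-1, 3, 2]].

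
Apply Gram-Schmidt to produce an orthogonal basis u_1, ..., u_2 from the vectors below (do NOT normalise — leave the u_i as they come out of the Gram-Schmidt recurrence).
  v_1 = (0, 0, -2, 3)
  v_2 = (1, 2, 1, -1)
Orthogonal basis:
  u_1 = (0, 0, -2, 3)
  u_2 = (1, 2, 3/13, 2/13)

Apply the Gram-Schmidt recurrence
  u_1 = v_1
  u_i = v_i − Σ_{j<i} ((v_i · u_j) / (u_j · u_j)) · u_j.

Step by step this gives:
  u_1 = (0, 0, -2, 3)
  u_2 = (1, 2, 3/13, 2/13)

Orthogonality check:
  u_2 · u_1 = 0 (should be 0)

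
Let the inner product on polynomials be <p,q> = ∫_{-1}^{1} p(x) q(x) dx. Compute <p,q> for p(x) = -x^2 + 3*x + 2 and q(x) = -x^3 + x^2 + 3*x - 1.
<p,q> = 12/5

Expand the product: p(x)·q(x) = x^5 - 4*x^4 - 2*x^3 + 12*x^2 + 3*x - 2.
∫_{-1}^{1} of each monomial x^k gives [2/(k+1) if k even, 0 if k odd]. Integrating term-by-term (or equivalently evaluating the antiderivative F(x) = x^6/6 - 4*x^5/5 - x^4/2 + 4*x^3 + 3*x^2/2 - 2*x at the endpoints):
  F(1) − F(−1) = 71/30 − (-1/30) = 12/5.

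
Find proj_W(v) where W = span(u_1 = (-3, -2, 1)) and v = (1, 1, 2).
proj_W(v) = (9/14, 3/7, -3/14)

Set up U = [u_1 | ... | u_1] ∈ R^(3×1). The projector onto W = col(U) is P = U (U^T U)^(-1) U^T.
Compute U^T U =
  [14],
and U^T v = (-3).
Solve U^T U · c = U^T v for the coefficients: c = (-3/14). The projection is proj_W(v) = U c.
Check: (v - proj_W(v)) · u_1 = 0  (should be 0).
Result: proj_W(v) = (9/14, 3/7, -3/14).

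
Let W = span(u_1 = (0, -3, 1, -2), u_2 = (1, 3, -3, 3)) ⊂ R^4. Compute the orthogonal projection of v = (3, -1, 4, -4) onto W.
proj_W(v) = (-33/34, -81/34, 93/34, -87/34)

Set up U = [u_1 | ... | u_2] ∈ R^(4×2). The projector onto W = col(U) is P = U (U^T U)^(-1) U^T.
Compute U^T U =
  [14, -18]
  [-18, 28],
and U^T v = (15, -24).
Solve U^T U · c = U^T v for the coefficients: c = (-3/17, -33/34). The projection is proj_W(v) = U c.
Check: (v - proj_W(v)) · u_1 = 0  (should be 0).
Check: (v - proj_W(v)) · u_2 = 0  (should be 0).
Result: proj_W(v) = (-33/34, -81/34, 93/34, -87/34).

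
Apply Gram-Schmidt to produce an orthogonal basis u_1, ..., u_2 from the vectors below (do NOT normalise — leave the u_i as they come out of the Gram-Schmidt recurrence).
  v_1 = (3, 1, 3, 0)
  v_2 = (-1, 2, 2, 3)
Orthogonal basis:
  u_1 = (3, 1, 3, 0)
  u_2 = (-34/19, 33/19, 23/19, 3)

Apply the Gram-Schmidt recurrence
  u_1 = v_1
  u_i = v_i − Σ_{j<i} ((v_i · u_j) / (u_j · u_j)) · u_j.

Step by step this gives:
  u_1 = (3, 1, 3, 0)
  u_2 = (-34/19, 33/19, 23/19, 3)

Orthogonality check:
  u_2 · u_1 = 0 (should be 0)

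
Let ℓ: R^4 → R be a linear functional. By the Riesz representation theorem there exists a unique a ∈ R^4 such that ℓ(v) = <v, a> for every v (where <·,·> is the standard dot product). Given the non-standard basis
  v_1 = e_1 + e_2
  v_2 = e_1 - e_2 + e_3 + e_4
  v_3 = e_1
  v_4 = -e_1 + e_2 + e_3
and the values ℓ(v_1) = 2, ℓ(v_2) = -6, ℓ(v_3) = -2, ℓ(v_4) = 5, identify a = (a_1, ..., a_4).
a = (-2, 4, -1, 1)

Write a = (a_1, ..., a_4) in the standard basis. For each basis vector v_i, ℓ(v_i) = <v_i, a> is a linear equation in the a_j's. Collect the n equations into a matrix system V a = ℓ, where row i of V is v_i (expressed in the standard basis). Since V is invertible (lower-triangular with 1s on the diagonal, up to permutation), solve by back-substitution:
  V =
[[1, 1, 0, 0],
 [1, -1, 1, 1],
 [1, 0, 0, 0],
 [-1, 1, 1, 0]]
  V a = (2, -6, -2, 5)
Solving gives a = (-2, 4, -1, 1).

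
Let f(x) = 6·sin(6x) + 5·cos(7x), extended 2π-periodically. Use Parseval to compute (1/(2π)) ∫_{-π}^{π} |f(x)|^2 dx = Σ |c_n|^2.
Σ |c_n|^2 = 61/2

Expand |f|^2 and use orthogonality of {sin(nx), cos(mx)} on [-π, π]:
  ∫_{-π}^{π} sin(nx)^2 dx = π, ∫ cos(mx)^2 dx = π, and cross terms integrate to 0.
So ∫_{-π}^{π} f(x)^2 dx = 6^2 · π + 5^2 · π = (36 + 25)π.
Divide by 2π: (36 + 25)/2 = 61/2.
By Parseval, this equals Σ |c_n|^2.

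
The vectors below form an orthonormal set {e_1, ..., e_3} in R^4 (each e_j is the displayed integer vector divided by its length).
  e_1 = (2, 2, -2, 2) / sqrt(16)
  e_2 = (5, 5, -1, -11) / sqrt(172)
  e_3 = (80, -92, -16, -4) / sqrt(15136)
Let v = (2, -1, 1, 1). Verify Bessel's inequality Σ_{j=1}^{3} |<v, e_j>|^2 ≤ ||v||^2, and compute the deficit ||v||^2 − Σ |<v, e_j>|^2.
Σ |<v, e_j>|^2 = 45/11; ||v||^2 = 7; deficit = 32/11

Write each e_j = u_j / sqrt(<u_j, u_j>) where u_j is the displayed integer vector. Then <v, e_j> = <v, u_j> / sqrt(<u_j, u_j>), so |<v, e_j>|^2 = <v, u_j>^2 / <u_j, u_j>.
Coefficients: <v, e_1> = 2/sqrt(16), <v, e_2> = -7/sqrt(172), <v, e_3> = 232/sqrt(15136).
Square and sum: Σ |<v, e_j>|^2 = 45/11.
Compute ||v||^2 = v·v = 7.
Deficit = 7 − 45/11 = 32/11 ≥ 0, confirming Bessel's inequality. (The deficit equals ||v − Σ <v,e_j> e_j||^2, the squared distance from v to span{e_j}.)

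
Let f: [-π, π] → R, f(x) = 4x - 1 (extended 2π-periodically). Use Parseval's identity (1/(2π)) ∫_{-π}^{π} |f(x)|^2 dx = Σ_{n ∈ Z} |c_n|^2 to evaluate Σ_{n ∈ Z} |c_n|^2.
Σ |c_n|^2 = 16π^2/3 + 1

Expand and integrate term by term over [-π, π]:
  ∫ (4x)^2 dx = 16·(2π^3/3); ∫ 2·4·(-1)·x dx = 0 (odd integrand); ∫ (-1)^2 dx = 1·2π.
So (1/(2π)) ∫_{-π}^{π} (4x - 1)^2 dx = 16π^2/3 + 1 = 16π^2/3 + 1.
Parseval ⇒ Σ |c_n|^2 = 16π^2/3 + 1.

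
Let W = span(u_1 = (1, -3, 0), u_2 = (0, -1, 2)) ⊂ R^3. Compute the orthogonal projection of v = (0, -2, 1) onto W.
proj_W(v) = (18/41, -76/41, 44/41)

Set up U = [u_1 | ... | u_2] ∈ R^(3×2). The projector onto W = col(U) is P = U (U^T U)^(-1) U^T.
Compute U^T U =
  [10, 3]
  [3, 5],
and U^T v = (6, 4).
Solve U^T U · c = U^T v for the coefficients: c = (18/41, 22/41). The projection is proj_W(v) = U c.
Check: (v - proj_W(v)) · u_1 = 0  (should be 0).
Check: (v - proj_W(v)) · u_2 = 0  (should be 0).
Result: proj_W(v) = (18/41, -76/41, 44/41).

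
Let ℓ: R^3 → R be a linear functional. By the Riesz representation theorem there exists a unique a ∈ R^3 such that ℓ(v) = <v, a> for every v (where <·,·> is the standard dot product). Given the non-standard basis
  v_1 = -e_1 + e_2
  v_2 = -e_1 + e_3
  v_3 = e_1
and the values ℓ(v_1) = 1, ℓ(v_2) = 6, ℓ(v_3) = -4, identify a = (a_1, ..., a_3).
a = (-4, -3, 2)

Write a = (a_1, ..., a_3) in the standard basis. For each basis vector v_i, ℓ(v_i) = <v_i, a> is a linear equation in the a_j's. Collect the n equations into a matrix system V a = ℓ, where row i of V is v_i (expressed in the standard basis). Since V is invertible (lower-triangular with 1s on the diagonal, up to permutation), solve by back-substitution:
  V =
[[-1, 1, 0],
 [-1, 0, 1],
 [1, 0, 0]]
  V a = (1, 6, -4)
Solving gives a = (-4, -3, 2).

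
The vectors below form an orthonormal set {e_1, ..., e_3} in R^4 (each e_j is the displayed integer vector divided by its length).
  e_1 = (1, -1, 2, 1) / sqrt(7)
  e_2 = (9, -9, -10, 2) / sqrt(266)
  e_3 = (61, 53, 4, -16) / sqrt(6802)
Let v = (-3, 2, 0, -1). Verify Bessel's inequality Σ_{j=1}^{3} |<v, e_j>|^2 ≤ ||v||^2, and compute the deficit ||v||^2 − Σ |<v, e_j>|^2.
Σ |<v, e_j>|^2 = 2505/179; ||v||^2 = 14; deficit = 1/179

Write each e_j = u_j / sqrt(<u_j, u_j>) where u_j is the displayed integer vector. Then <v, e_j> = <v, u_j> / sqrt(<u_j, u_j>), so |<v, e_j>|^2 = <v, u_j>^2 / <u_j, u_j>.
Coefficients: <v, e_1> = -6/sqrt(7), <v, e_2> = -47/sqrt(266), <v, e_3> = -61/sqrt(6802).
Square and sum: Σ |<v, e_j>|^2 = 2505/179.
Compute ||v||^2 = v·v = 14.
Deficit = 14 − 2505/179 = 1/179 ≥ 0, confirming Bessel's inequality. (The deficit equals ||v − Σ <v,e_j> e_j||^2, the squared distance from v to span{e_j}.)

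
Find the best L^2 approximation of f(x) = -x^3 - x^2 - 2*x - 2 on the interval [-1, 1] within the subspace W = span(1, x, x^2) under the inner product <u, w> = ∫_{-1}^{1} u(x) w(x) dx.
g(x) = -x^2 - 13*x/5 - 2

The best approximation g ∈ W is the orthogonal projection of f onto W. Writing g = a_0 + a_1 x + a_2 x^2, the coefficients solve the normal equations G · a = b where
  G_{ij} = <φ_i, φ_j> and b_i = <f, φ_i>, with φ_0 = 1, φ_1 = x, φ_2 = x^2.
G =
  [2, 0, 2/3]
  [0, 2/3, 0]
  [2/3, 0, 2/5],
b = (-14/3, -26/15, -26/15).
Solving gives a_0 = -2, a_1 = -13/5, a_2 = -1, so
  g(x) = -x^2 - 13*x/5 - 2.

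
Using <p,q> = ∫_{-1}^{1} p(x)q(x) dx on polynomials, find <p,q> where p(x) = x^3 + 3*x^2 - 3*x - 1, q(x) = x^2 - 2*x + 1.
<p,q> = 56/15

Expand the product: p(x)·q(x) = x^5 + x^4 - 8*x^3 + 8*x^2 - x - 1.
∫_{-1}^{1} of each monomial x^k gives [2/(k+1) if k even, 0 if k odd]. Integrating term-by-term (or equivalently evaluating the antiderivative F(x) = x^6/6 + x^5/5 - 2*x^4 + 8*x^3/3 - x^2/2 - x at the endpoints):
  F(1) − F(−1) = -7/15 − (-21/5) = 56/15.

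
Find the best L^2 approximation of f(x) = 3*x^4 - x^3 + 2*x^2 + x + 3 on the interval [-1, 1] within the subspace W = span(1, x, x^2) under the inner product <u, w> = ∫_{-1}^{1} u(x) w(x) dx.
g(x) = 32*x^2/7 + 2*x/5 + 96/35

The best approximation g ∈ W is the orthogonal projection of f onto W. Writing g = a_0 + a_1 x + a_2 x^2, the coefficients solve the normal equations G · a = b where
  G_{ij} = <φ_i, φ_j> and b_i = <f, φ_i>, with φ_0 = 1, φ_1 = x, φ_2 = x^2.
G =
  [2, 0, 2/3]
  [0, 2/3, 0]
  [2/3, 0, 2/5],
b = (128/15, 4/15, 128/35).
Solving gives a_0 = 96/35, a_1 = 2/5, a_2 = 32/7, so
  g(x) = 32*x^2/7 + 2*x/5 + 96/35.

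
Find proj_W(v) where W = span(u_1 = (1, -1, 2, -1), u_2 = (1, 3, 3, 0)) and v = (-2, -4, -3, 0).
proj_W(v) = (-43/39, -451/117, -31/9, -16/117)

Set up U = [u_1 | ... | u_2] ∈ R^(4×2). The projector onto W = col(U) is P = U (U^T U)^(-1) U^T.
Compute U^T U =
  [7, 4]
  [4, 19],
and U^T v = (-4, -23).
Solve U^T U · c = U^T v for the coefficients: c = (16/117, -145/117). The projection is proj_W(v) = U c.
Check: (v - proj_W(v)) · u_1 = 0  (should be 0).
Check: (v - proj_W(v)) · u_2 = 0  (should be 0).
Result: proj_W(v) = (-43/39, -451/117, -31/9, -16/117).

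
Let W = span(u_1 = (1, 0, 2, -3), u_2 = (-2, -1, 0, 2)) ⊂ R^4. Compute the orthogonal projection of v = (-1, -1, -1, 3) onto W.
proj_W(v) = (-48/31, -15/31, -36/31, 84/31)

Set up U = [u_1 | ... | u_2] ∈ R^(4×2). The projector onto W = col(U) is P = U (U^T U)^(-1) U^T.
Compute U^T U =
  [14, -8]
  [-8, 9],
and U^T v = (-12, 9).
Solve U^T U · c = U^T v for the coefficients: c = (-18/31, 15/31). The projection is proj_W(v) = U c.
Check: (v - proj_W(v)) · u_1 = 0  (should be 0).
Check: (v - proj_W(v)) · u_2 = 0  (should be 0).
Result: proj_W(v) = (-48/31, -15/31, -36/31, 84/31).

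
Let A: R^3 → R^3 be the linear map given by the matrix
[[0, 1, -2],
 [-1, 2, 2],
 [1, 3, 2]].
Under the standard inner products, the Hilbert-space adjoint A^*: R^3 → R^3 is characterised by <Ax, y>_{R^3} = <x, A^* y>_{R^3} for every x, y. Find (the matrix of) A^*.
A^* = A^T =
[[0, -1, 1],
 [1, 2, 3],
 [-2, 2, 2]]

For real matrices with standard dot products, the defining identity <Ax, y> = <x, A^* y> gives (Ax)^T y = x^T (A^*) y, i.e. x^T A^T y = x^T (A^*) y. Since this holds for all x, y, we must have A^* = A^T. Therefore
A^* =
[[0, -1, 1],
 [1, 2, 3],
 [-2, 2, 2]].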